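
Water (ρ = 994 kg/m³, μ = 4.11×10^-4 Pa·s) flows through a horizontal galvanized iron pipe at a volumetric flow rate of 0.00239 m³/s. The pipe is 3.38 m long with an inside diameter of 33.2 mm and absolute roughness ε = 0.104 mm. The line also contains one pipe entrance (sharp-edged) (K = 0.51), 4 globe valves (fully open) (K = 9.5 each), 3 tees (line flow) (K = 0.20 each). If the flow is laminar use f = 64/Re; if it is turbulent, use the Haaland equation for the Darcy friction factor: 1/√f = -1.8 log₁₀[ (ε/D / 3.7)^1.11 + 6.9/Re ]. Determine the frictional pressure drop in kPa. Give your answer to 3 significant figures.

Cross-sectional area A = πD²/4 = π(0.0332)²/4 = 0.0008657 m²; mean velocity V = Q/A = 0.00239/0.0008657 = 2.761 m/s.
Reynolds number Re = ρVD/μ = 994 · 2.761 · 0.0332 / 0.000411 = 2.217e+05.
Re > 4000 → turbulent. Relative roughness ε/D = 0.000104/0.0332 = 0.00313. Haaland: 1/√f = -1.8 log₁₀[(0.00313/3.7)^1.11 + 6.9/2.217e+05] = -1.8 log₁₀[0.000389 + 3.11e-05] = 6.078, so f = 0.02707.
Total minor-loss coefficient ΣK = 1·0.51 + 4·9.5 + 3·0.2 = 39.1.
ΔP = [f·L/D + ΣK]·(ρV²/2) = [0.02707·3.38/0.0332 + 39.1]·(994·2.761²/2) = [2.756 + 39.1]·3788 = 1.586e+05 Pa.
ΔP = 1.586e+05 Pa = 159 kPa.

ΔP ≈ 159 kPa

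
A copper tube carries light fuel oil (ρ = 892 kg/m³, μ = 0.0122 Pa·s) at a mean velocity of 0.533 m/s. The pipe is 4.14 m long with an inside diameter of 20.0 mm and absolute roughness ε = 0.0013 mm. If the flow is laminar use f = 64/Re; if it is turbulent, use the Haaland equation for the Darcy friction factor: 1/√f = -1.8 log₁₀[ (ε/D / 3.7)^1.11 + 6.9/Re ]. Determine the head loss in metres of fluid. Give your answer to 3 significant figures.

h_f ≈ 0.246 m

Reynolds number Re = ρVD/μ = 892 · 0.533 · 0.02 / 0.0122 = 779.4.
Re < 2300 → laminar flow, so f = 64/Re = 64/779.4 = 0.08211 (the turbulent correlation is not needed).
Darcy-Weisbach: ΔP = f(L/D)(ρV²/2) = 0.08211·(4.14/0.02)·(892·0.533²/2) = 0.08211·207·126.7 = 2154 Pa.
Head loss h_f = ΔP/(ρg) = 2154/(892·9.81) = 0.246 m.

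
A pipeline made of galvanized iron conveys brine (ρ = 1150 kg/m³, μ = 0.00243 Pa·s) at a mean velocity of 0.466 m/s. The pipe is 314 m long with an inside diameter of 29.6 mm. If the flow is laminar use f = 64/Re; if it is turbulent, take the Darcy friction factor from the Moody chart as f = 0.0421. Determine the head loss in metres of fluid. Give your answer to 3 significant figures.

h_f ≈ 4.94 m

Reynolds number Re = ρVD/μ = 1150 · 0.466 · 0.0296 / 0.00243 = 6528.
Re > 4000 → turbulent; use the Moody-chart value f = 0.0421.
Darcy-Weisbach: ΔP = f(L/D)(ρV²/2) = 0.0421·(314/0.0296)·(1150·0.466²/2) = 0.0421·1.061e+04·124.9 = 5.576e+04 Pa.
Head loss h_f = ΔP/(ρg) = 5.576e+04/(1150·9.81) = 4.94 m.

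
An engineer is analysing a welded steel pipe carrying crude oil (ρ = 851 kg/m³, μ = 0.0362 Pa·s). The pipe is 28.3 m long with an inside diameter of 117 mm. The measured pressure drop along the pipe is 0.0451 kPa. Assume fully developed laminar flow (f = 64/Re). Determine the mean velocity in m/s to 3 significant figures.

V ≈ 0.0188 m/s

For laminar flow, f = 64/Re with Re = ρVD/μ, so Darcy-Weisbach reduces to ΔP = 32μLV/D². Solving for V: V = ΔP·D²/(32μL) = 45.1·(0.117)²/(32·0.0362·28.3) = 0.01883 m/s.
Check: Re = ρVD/μ = 851·0.01883·0.117/0.0362 = 51.8 < 2300, so the laminar assumption holds.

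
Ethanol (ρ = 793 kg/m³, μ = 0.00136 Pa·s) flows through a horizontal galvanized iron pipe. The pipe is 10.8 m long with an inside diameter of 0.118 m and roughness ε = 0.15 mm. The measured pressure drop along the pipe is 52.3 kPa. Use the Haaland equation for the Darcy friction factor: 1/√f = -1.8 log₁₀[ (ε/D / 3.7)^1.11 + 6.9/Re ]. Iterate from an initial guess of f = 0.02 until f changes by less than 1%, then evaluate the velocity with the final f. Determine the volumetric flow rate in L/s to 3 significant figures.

Q ≈ 90.0 L/s

Rearranging Darcy-Weisbach: V = √(2·ΔP·D/(f·L·ρ)). With ε/D = 0.00015/0.118 = 0.00127, iterate starting from f = 0.02:
  f = 0.02 → V = √(2·5.23e+04·0.118/(0.02·10.8·793)) = 8.489 m/s; Re = ρVD/μ = 5.841e+05; f → 0.02126
  f = 0.02126 → V = 8.234 m/s; Re = 5.665e+05; f → 0.02127
Converged (Δf/f < 1%). With the final f = 0.02127: V = √(2·5.23e+04·0.118/(0.02127·10.8·793)) = 8.232 m/s.
Q = V·A = 8.232·(π/4·0.118²) = 0.09002 m³/s = 90.0 L/s.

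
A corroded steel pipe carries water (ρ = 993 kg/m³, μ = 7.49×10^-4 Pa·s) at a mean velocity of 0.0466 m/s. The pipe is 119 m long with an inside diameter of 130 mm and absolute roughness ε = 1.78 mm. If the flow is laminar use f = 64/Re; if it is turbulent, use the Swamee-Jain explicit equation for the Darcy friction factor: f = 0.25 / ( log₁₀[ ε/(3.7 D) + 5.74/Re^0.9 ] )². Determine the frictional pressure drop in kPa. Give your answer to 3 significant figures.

ΔP ≈ 0.0482 kPa

Reynolds number Re = ρVD/μ = 993 · 0.0466 · 0.13 / 0.000749 = 8032.
Re > 4000 → turbulent. Relative roughness ε/D = 0.00178/0.13 = 0.0137. Swamee-Jain: f = 0.25/(log₁₀[0.0137/3.7 + 5.74/8032^0.9])² = 0.25/(log₁₀[0.0037 + 0.00176])² = 0.25/(-2.263)² = 0.04881.
Darcy-Weisbach: ΔP = f(L/D)(ρV²/2) = 0.04881·(119/0.13)·(993·0.0466²/2) = 0.04881·915.4·1.078 = 48.18 Pa.
ΔP = 48.18 Pa = 0.0482 kPa.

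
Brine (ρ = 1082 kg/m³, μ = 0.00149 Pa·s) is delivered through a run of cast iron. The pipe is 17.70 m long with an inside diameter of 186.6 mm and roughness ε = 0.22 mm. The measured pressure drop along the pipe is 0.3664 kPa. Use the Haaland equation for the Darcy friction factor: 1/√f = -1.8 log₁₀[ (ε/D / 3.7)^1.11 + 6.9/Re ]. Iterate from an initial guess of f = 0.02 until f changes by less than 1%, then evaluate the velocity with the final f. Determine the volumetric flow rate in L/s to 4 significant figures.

Rearranging Darcy-Weisbach: V = √(2·ΔP·D/(f·L·ρ)). With ε/D = 0.00022/0.1866 = 0.00118, iterate starting from f = 0.02:
  f = 0.02 → V = √(2·366.4·0.1866/(0.02·17.7·1082)) = 0.5975 m/s; Re = ρVD/μ = 8.096e+04; f → 0.02299
  f = 0.02299 → V = 0.5573 m/s; Re = 7.552e+04; f → 0.02314
Converged (Δf/f < 1%). With the final f = 0.02314: V = √(2·366.4·0.1866/(0.02314·17.7·1082)) = 0.5555 m/s.
Q = V·A = 0.5555·(π/4·0.1866²) = 0.01519 m³/s = 15.19 L/s.

Q ≈ 15.19 L/s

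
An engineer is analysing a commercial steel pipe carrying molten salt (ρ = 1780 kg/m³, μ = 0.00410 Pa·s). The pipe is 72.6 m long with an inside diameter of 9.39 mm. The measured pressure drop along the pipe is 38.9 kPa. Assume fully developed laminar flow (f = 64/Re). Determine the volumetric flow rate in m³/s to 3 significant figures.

For laminar flow, f = 64/Re with Re = ρVD/μ, so Darcy-Weisbach reduces to ΔP = 32μLV/D². Solving for V: V = ΔP·D²/(32μL) = 3.89e+04·(0.00939)²/(32·0.0041·72.6) = 0.3601 m/s.
Check: Re = ρVD/μ = 1780·0.3601·0.00939/0.0041 = 1468 < 2300, so the laminar assumption holds.
Q = V·A = 0.3601·(π/4·0.00939²) = 2.494e-05 m³/s = 2.49×10^-5 m³/s.

Q ≈ 2.49×10^-5 m³/s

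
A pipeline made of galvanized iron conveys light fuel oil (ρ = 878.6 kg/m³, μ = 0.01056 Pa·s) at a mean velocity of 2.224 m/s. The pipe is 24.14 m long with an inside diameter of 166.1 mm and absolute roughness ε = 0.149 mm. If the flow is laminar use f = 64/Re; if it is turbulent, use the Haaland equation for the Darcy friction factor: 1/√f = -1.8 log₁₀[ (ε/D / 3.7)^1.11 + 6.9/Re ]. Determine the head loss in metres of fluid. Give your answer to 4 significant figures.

Reynolds number Re = ρVD/μ = 878.6 · 2.224 · 0.1661 / 0.0106 = 3.073e+04.
Re > 4000 → turbulent. Relative roughness ε/D = 0.000149/0.1661 = 0.000897. Haaland: 1/√f = -1.8 log₁₀[(0.000897/3.7)^1.11 + 6.9/3.073e+04] = -1.8 log₁₀[9.7e-05 + 0.000225] = 6.287, so f = 0.0253.
Darcy-Weisbach: ΔP = f(L/D)(ρV²/2) = 0.0253·(24.14/0.1661)·(878.6·2.224²/2) = 0.0253·145.3·2173 = 7989 Pa.
Head loss h_f = ΔP/(ρg) = 7989/(878.6·9.81) = 0.9269 m.

h_f ≈ 0.9269 m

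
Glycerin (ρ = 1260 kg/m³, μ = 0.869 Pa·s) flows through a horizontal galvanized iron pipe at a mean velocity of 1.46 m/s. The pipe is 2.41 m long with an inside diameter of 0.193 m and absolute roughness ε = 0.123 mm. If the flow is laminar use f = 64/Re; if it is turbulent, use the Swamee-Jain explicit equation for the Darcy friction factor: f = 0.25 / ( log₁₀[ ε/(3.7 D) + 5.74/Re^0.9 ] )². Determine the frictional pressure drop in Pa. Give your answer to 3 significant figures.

Reynolds number Re = ρVD/μ = 1260 · 1.46 · 0.193 / 0.869 = 408.6.
Re < 2300 → laminar flow, so f = 64/Re = 64/408.6 = 0.1566 (the turbulent correlation is not needed).
Darcy-Weisbach: ΔP = f(L/D)(ρV²/2) = 0.1566·(2.41/0.193)·(1260·1.46²/2) = 0.1566·12.49·1343 = 2627 Pa.

ΔP ≈ 2630 Pa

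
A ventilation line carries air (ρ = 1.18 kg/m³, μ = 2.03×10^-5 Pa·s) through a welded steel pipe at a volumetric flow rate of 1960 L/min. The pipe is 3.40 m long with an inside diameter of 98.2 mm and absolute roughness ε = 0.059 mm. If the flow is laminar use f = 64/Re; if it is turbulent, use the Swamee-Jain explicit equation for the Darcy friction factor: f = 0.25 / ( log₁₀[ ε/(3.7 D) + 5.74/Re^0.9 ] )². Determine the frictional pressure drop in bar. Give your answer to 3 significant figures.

ΔP ≈ 9.92×10^-5 bar

Q = 1960 L/min = 1960/60000 = 0.03267 m³/s.
Cross-sectional area A = πD²/4 = π(0.0982)²/4 = 0.007574 m²; mean velocity V = Q/A = 0.03267/0.007574 = 4.313 m/s.
Reynolds number Re = ρVD/μ = 1.18 · 4.313 · 0.0982 / 2.03e-05 = 2.462e+04.
Re > 4000 → turbulent. Relative roughness ε/D = 5.9e-05/0.0982 = 0.000601. Swamee-Jain: f = 0.25/(log₁₀[0.000601/3.7 + 5.74/2.462e+04^0.9])² = 0.25/(log₁₀[0.000162 + 0.000641])² = 0.25/(-3.095)² = 0.0261.
Darcy-Weisbach: ΔP = f(L/D)(ρV²/2) = 0.0261·(3.4/0.0982)·(1.18·4.313²/2) = 0.0261·34.62·10.98 = 9.917 Pa.
ΔP = 9.917 Pa = 9.92×10^-5 bar.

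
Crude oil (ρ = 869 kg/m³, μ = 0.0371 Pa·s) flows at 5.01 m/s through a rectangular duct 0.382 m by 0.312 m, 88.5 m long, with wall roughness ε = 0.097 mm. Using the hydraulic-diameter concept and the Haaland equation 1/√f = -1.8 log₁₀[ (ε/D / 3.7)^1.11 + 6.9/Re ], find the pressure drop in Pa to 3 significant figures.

ΔP ≈ 63200 Pa

Hydraulic diameter D_h = 4A/P = 4·(0.382·0.312)/(2·(0.382+0.312)) = 0.4767/1.388 = 0.3435 m.
Re = ρVD_h/μ = 869·5.01·0.3435/0.0371 = 4.031e+04.
ε/D_h = 9.7e-05/0.3435 = 0.000282; Haaland gives 1/√f = -1.8 log₁₀[2.69e-05+0.000171] = 6.666, so f = 0.02251.
ΔP = f(L/D_h)(ρV²/2) = 0.02251·88.5/0.3435·1.091e+04 = 6.325e+04 Pa.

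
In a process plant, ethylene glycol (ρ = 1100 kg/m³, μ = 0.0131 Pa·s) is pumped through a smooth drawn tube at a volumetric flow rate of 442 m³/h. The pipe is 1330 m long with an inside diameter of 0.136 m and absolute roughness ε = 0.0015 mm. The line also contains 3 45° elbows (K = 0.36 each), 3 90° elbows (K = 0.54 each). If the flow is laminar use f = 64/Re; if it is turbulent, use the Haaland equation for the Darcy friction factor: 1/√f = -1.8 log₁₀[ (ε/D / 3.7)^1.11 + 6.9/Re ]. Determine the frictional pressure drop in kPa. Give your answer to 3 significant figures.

ΔP ≈ 7020 kPa

Q = 442 m³/h = 442/3600 = 0.1228 m³/s.
Cross-sectional area A = πD²/4 = π(0.136)²/4 = 0.01453 m²; mean velocity V = Q/A = 0.1228/0.01453 = 8.452 m/s.
Reynolds number Re = ρVD/μ = 1100 · 8.452 · 0.136 / 0.0131 = 9.652e+04.
Re > 4000 → turbulent. Relative roughness ε/D = 1.5e-06/0.136 = 1.1e-05. Haaland: 1/√f = -1.8 log₁₀[(1.1e-05/3.7)^1.11 + 6.9/9.652e+04] = -1.8 log₁₀[7.35e-07 + 7.15e-05] = 7.454, so f = 0.018.
Total minor-loss coefficient ΣK = 3·0.36 + 3·0.54 = 2.7.
ΔP = [f·L/D + ΣK]·(ρV²/2) = [0.018·1330/0.136 + 2.7]·(1100·8.452²/2) = [176 + 2.7]·3.929e+04 = 7.021e+06 Pa.
ΔP = 7.021e+06 Pa = 7020 kPa.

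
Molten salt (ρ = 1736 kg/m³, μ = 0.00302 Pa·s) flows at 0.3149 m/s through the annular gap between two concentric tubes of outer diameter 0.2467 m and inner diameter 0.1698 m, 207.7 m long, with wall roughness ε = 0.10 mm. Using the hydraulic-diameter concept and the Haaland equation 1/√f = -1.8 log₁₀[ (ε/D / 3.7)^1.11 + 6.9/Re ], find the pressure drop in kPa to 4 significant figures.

ΔP ≈ 7.041 kPa

Hydraulic diameter D_h = 4A/P = D_o - D_i = 0.2467 - 0.1698 = 0.0769 m.
Re = ρVD_h/μ = 1736·0.3149·0.0769/0.00302 = 1.392e+04.
ε/D_h = 0.0001/0.0769 = 0.0013; Haaland gives 1/√f = -1.8 log₁₀[0.000147+0.000496] = 5.746, so f = 0.03029.
ΔP = f(L/D_h)(ρV²/2) = 0.03029·207.7/0.0769·86.07 = 7041 Pa.
ΔP = 7.041 kPa.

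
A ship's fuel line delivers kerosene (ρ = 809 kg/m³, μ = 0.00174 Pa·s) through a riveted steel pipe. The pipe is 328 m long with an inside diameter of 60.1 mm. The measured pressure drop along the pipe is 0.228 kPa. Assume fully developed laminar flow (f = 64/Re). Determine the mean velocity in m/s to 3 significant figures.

For laminar flow, f = 64/Re with Re = ρVD/μ, so Darcy-Weisbach reduces to ΔP = 32μLV/D². Solving for V: V = ΔP·D²/(32μL) = 228·(0.0601)²/(32·0.00174·328) = 0.04509 m/s.
Check: Re = ρVD/μ = 809·0.04509·0.0601/0.00174 = 1260 < 2300, so the laminar assumption holds.

V ≈ 0.0451 m/s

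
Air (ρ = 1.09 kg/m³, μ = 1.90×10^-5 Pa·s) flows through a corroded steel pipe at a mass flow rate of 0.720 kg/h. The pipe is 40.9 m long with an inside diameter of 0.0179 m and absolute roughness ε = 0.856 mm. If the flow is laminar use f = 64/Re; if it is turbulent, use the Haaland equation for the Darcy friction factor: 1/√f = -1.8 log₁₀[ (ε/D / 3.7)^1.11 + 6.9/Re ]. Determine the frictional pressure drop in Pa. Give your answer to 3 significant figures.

ṁ = 0.720 kg/h = 0.720/3600 = 0.0002 kg/s.
A = πD²/4 = π(0.0179)²/4 = 0.0002516 m²; mean velocity V = ṁ/(ρA) = 0.0002/(1.09 · 0.0002516) = 0.7291 m/s.
Reynolds number Re = ρVD/μ = 1.09 · 0.7291 · 0.0179 / 1.9e-05 = 748.7.
Re < 2300 → laminar flow, so f = 64/Re = 64/748.7 = 0.08548 (the turbulent correlation is not needed).
Darcy-Weisbach: ΔP = f(L/D)(ρV²/2) = 0.08548·(40.9/0.0179)·(1.09·0.7291²/2) = 0.08548·2285·0.2897 = 56.59 Pa.

ΔP ≈ 56.6 Pa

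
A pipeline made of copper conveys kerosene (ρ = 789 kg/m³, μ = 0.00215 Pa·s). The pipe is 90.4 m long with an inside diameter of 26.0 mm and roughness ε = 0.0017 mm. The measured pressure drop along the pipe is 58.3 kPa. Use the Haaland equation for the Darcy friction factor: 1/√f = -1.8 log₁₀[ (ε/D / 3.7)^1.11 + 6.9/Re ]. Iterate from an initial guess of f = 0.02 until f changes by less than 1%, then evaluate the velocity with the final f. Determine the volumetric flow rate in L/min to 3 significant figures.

Q ≈ 38.0 L/min

Rearranging Darcy-Weisbach: V = √(2·ΔP·D/(f·L·ρ)). With ε/D = 1.7e-06/0.026 = 6.54e-05, iterate starting from f = 0.02:
  f = 0.02 → V = √(2·5.83e+04·0.026/(0.02·90.4·789)) = 1.458 m/s; Re = ρVD/μ = 1.391e+04; f → 0.02834
  f = 0.02834 → V = 1.225 m/s; Re = 1.168e+04; f → 0.02968
  f = 0.02968 → V = 1.197 m/s; Re = 1.142e+04; f → 0.02986
Converged (Δf/f < 1%). With the final f = 0.02986: V = √(2·5.83e+04·0.026/(0.02986·90.4·789)) = 1.193 m/s.
Q = V·A = 1.193·(π/4·0.026²) = 0.0006334 m³/s = 38.0 L/min.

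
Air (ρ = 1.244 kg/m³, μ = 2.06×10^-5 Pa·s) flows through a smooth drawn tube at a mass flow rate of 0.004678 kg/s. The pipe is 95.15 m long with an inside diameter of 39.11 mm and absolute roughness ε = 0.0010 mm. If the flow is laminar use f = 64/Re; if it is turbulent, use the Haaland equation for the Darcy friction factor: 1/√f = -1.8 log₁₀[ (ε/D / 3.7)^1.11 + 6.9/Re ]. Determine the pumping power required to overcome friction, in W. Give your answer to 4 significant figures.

P ≈ 1.876 W

A = πD²/4 = π(0.03911)²/4 = 0.001201 m²; mean velocity V = ṁ/(ρA) = 0.004678/(1.244 · 0.001201) = 3.13 m/s.
Reynolds number Re = ρVD/μ = 1.244 · 3.13 · 0.03911 / 2.06e-05 = 7393.
Re > 4000 → turbulent. Relative roughness ε/D = 1e-06/0.03911 = 2.56e-05. Haaland: 1/√f = -1.8 log₁₀[(2.56e-05/3.7)^1.11 + 6.9/7393] = -1.8 log₁₀[1.87e-06 + 0.000933] = 5.452, so f = 0.03364.
Darcy-Weisbach: ΔP = f(L/D)(ρV²/2) = 0.03364·(95.15/0.03911)·(1.244·3.13²/2) = 0.03364·2433·6.095 = 498.8 Pa.
Q = ṁ/ρ = 0.004678/1.244 = 0.00376 m³/s.
Pumping power P = QΔP = 0.00376·498.8 = 1.8755 W = 1.876 W.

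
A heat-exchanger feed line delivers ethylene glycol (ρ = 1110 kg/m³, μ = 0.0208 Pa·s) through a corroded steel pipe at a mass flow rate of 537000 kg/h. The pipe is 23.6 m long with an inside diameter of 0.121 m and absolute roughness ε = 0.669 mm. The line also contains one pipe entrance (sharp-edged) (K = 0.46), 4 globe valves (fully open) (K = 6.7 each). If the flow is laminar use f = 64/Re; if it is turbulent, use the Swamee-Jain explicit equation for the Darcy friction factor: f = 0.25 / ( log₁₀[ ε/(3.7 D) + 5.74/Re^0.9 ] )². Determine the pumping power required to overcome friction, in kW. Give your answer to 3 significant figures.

P ≈ 343 kW

ṁ = 537000 kg/h = 537000/3600 = 149.2 kg/s.
A = πD²/4 = π(0.121)²/4 = 0.0115 m²; mean velocity V = ṁ/(ρA) = 149.2/(1110 · 0.0115) = 11.69 m/s.
Reynolds number Re = ρVD/μ = 1110 · 11.69 · 0.121 / 0.0208 = 7.546e+04.
Re > 4000 → turbulent. Relative roughness ε/D = 0.000669/0.121 = 0.00553. Swamee-Jain: f = 0.25/(log₁₀[0.00553/3.7 + 5.74/7.546e+04^0.9])² = 0.25/(log₁₀[0.00149 + 0.000234])² = 0.25/(-2.762)² = 0.03276.
Total minor-loss coefficient ΣK = 1·0.46 + 4·6.7 = 27.3.
ΔP = [f·L/D + ΣK]·(ρV²/2) = [0.03276·23.6/0.121 + 27.3]·(1110·11.69²/2) = [6.39 + 27.3]·7.58e+04 = 2.551e+06 Pa.
Q = ṁ/ρ = 149.2/1110 = 0.1344 m³/s.
Pumping power P = QΔP = 0.1344·2.551e+06 = 342800 W = 343 kW.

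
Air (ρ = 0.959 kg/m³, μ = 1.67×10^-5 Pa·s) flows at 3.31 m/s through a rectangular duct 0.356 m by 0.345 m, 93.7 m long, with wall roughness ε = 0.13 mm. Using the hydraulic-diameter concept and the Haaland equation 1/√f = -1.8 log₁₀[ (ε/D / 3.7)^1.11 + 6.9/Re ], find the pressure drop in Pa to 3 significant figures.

ΔP ≈ 29.2 Pa

Hydraulic diameter D_h = 4A/P = 4·(0.356·0.345)/(2·(0.356+0.345)) = 0.4913/1.402 = 0.3504 m.
Re = ρVD_h/μ = 0.959·3.31·0.3504/1.67e-05 = 6.661e+04.
ε/D_h = 0.00013/0.3504 = 0.000371; Haaland gives 1/√f = -1.8 log₁₀[3.64e-05+0.000104] = 6.937, so f = 0.02078.
ΔP = f(L/D_h)(ρV²/2) = 0.02078·93.7/0.3504·5.253 = 29.19 Pa.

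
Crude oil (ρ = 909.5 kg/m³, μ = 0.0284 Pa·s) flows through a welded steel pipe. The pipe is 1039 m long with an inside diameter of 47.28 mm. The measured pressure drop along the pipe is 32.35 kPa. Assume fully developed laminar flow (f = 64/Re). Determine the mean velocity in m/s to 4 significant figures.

For laminar flow, f = 64/Re with Re = ρVD/μ, so Darcy-Weisbach reduces to ΔP = 32μLV/D². Solving for V: V = ΔP·D²/(32μL) = 3.235e+04·(0.04728)²/(32·0.0284·1039) = 0.07659 m/s.
Check: Re = ρVD/μ = 909.5·0.07659·0.04728/0.0284 = 116 < 2300, so the laminar assumption holds.

V ≈ 0.07659 m/s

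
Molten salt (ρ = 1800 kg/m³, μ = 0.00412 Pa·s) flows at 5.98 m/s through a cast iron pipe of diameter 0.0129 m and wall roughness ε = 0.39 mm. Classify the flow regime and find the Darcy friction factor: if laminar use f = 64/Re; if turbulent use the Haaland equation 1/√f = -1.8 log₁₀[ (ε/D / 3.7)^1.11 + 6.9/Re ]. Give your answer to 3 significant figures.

Re = ρVD/μ = 1800·5.98·0.0129/0.00412 = 3.37e+04.
Re > 4000 → turbulent. ε/D = 0.00039/0.0129 = 0.0302; Haaland: 1/√f = -1.8 log₁₀[0.00482 + 0.000205] = 4.139, so f = 0.05838.

f ≈ 0.0584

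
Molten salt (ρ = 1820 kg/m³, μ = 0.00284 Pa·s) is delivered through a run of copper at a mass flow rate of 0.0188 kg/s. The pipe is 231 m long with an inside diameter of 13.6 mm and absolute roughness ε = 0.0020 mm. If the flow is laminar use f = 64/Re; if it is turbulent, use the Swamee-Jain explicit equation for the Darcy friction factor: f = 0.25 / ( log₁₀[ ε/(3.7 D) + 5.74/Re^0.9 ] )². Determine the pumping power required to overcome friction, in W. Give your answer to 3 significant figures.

P ≈ 0.0834 W

A = πD²/4 = π(0.0136)²/4 = 0.0001453 m²; mean velocity V = ṁ/(ρA) = 0.0188/(1820 · 0.0001453) = 0.07111 m/s.
Reynolds number Re = ρVD/μ = 1820 · 0.07111 · 0.0136 / 0.00284 = 619.7.
Re < 2300 → laminar flow, so f = 64/Re = 64/619.7 = 0.1033 (the turbulent correlation is not needed).
Darcy-Weisbach: ΔP = f(L/D)(ρV²/2) = 0.1033·(231/0.0136)·(1820·0.07111²/2) = 0.1033·1.699e+04·4.601 = 8071 Pa.
Q = ṁ/ρ = 0.0188/1820 = 1.033e-05 m³/s.
Pumping power P = QΔP = 1.033e-05·8071 = 0.08337 W = 0.0834 W.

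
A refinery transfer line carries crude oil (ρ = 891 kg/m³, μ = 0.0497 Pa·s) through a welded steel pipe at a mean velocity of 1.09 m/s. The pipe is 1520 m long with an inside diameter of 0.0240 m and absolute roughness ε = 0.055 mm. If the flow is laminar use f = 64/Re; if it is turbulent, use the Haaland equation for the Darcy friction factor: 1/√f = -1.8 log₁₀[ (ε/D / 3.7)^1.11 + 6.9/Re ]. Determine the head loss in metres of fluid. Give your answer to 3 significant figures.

h_f ≈ 523 m

Reynolds number Re = ρVD/μ = 891 · 1.09 · 0.024 / 0.0497 = 469.
Re < 2300 → laminar flow, so f = 64/Re = 64/469 = 0.1365 (the turbulent correlation is not needed).
Darcy-Weisbach: ΔP = f(L/D)(ρV²/2) = 0.1365·(1520/0.024)·(891·1.09²/2) = 0.1365·6.333e+04·529.3 = 4.575e+06 Pa.
Head loss h_f = ΔP/(ρg) = 4.575e+06/(891·9.81) = 523 m.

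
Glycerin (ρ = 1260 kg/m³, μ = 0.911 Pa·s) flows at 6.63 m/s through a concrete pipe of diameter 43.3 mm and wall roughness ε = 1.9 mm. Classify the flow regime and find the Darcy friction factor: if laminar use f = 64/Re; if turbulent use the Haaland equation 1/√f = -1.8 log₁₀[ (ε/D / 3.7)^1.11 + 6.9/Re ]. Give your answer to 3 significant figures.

f ≈ 0.161

Re = ρVD/μ = 1260·6.63·0.0433/0.911 = 397.1.
Re < 2300 → laminar, so f = 64/Re = 0.1612 (roughness is irrelevant in laminar flow).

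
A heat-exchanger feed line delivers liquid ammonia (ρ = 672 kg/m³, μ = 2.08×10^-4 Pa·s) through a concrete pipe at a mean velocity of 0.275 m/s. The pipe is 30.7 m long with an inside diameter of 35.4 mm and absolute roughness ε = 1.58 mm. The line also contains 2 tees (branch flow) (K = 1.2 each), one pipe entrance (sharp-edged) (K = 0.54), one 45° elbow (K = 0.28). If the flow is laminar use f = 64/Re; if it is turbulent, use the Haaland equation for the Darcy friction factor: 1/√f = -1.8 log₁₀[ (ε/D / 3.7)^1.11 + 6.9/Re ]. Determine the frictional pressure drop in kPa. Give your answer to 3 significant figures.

ΔP ≈ 1.60 kPa

Reynolds number Re = ρVD/μ = 672 · 0.275 · 0.0354 / 0.000208 = 3.145e+04.
Re > 4000 → turbulent. Relative roughness ε/D = 0.00158/0.0354 = 0.0446. Haaland: 1/√f = -1.8 log₁₀[(0.0446/3.7)^1.11 + 6.9/3.145e+04] = -1.8 log₁₀[0.00742 + 0.000219] = 3.81, so f = 0.06887.
Total minor-loss coefficient ΣK = 2·1.2 + 1·0.54 + 1·0.28 = 3.22.
ΔP = [f·L/D + ΣK]·(ρV²/2) = [0.06887·30.7/0.0354 + 3.22]·(672·0.275²/2) = [59.73 + 3.22]·25.41 = 1600 Pa.
ΔP = 1600 Pa = 1.60 kPa.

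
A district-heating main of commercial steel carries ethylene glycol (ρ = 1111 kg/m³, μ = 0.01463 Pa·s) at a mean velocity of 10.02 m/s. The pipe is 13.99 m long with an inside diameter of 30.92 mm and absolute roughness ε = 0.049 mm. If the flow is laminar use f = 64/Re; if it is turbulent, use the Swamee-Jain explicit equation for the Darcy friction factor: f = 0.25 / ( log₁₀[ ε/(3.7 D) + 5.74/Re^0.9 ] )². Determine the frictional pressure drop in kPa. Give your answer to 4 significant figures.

ΔP ≈ 719.9 kPa

Reynolds number Re = ρVD/μ = 1111 · 10.02 · 0.03092 / 0.0146 = 2.353e+04.
Re > 4000 → turbulent. Relative roughness ε/D = 4.9e-05/0.03092 = 0.00158. Swamee-Jain: f = 0.25/(log₁₀[0.00158/3.7 + 5.74/2.353e+04^0.9])² = 0.25/(log₁₀[0.000428 + 0.000668])² = 0.25/(-2.96)² = 0.02853.
Darcy-Weisbach: ΔP = f(L/D)(ρV²/2) = 0.02853·(13.99/0.03092)·(1111·10.02²/2) = 0.02853·452.5·5.577e+04 = 7.199e+05 Pa.
ΔP = 7.199e+05 Pa = 719.9 kPa.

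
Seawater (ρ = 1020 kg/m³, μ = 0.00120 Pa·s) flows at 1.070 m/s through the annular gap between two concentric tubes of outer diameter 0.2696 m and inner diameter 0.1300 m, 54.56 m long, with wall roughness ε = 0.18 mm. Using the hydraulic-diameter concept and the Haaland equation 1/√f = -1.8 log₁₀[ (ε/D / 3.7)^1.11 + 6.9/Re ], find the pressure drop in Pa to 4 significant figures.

Hydraulic diameter D_h = 4A/P = D_o - D_i = 0.2696 - 0.13 = 0.1396 m.
Re = ρVD_h/μ = 1020·1.07·0.1396/0.0012 = 1.27e+05.
ε/D_h = 0.00018/0.1396 = 0.00129; Haaland gives 1/√f = -1.8 log₁₀[0.000145+5.43e-05] = 6.66, so f = 0.02254.
ΔP = f(L/D_h)(ρV²/2) = 0.02254·54.56/0.1396·583.9 = 5145 Pa.

ΔP ≈ 5145 Pa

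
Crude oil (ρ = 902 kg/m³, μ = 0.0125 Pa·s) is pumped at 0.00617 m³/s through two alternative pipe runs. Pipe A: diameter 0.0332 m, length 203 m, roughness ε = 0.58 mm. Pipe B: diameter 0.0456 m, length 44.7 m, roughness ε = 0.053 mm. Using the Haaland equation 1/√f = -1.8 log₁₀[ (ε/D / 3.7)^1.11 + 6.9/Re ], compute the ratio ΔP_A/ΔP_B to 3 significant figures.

Pipe A: V = Q/A = 0.00617/0.0008657 = 7.127 m/s; Re = 1.707e+04; ε/D = 0.0175; Haaland → f = 0.04862; ΔP_A = f(L/D)(ρV²/2) = 6.811e+06 Pa.
Pipe B: V = Q/A = 0.00617/0.001633 = 3.778 m/s; Re = 1.243e+04; ε/D = 0.00116; Haaland → f = 0.03082; ΔP_B = f(L/D)(ρV²/2) = 1.945e+05 Pa.
ΔP_A/ΔP_B = 6.811e+06/1.945e+05 = 35.0.

ΔP_A/ΔP_B ≈ 35.0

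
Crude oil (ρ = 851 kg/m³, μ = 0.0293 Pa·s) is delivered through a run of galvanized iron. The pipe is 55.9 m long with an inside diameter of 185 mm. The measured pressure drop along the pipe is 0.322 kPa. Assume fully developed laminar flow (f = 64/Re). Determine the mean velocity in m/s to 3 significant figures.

V ≈ 0.210 m/s

For laminar flow, f = 64/Re with Re = ρVD/μ, so Darcy-Weisbach reduces to ΔP = 32μLV/D². Solving for V: V = ΔP·D²/(32μL) = 322·(0.185)²/(32·0.0293·55.9) = 0.2103 m/s.
Check: Re = ρVD/μ = 851·0.2103·0.185/0.0293 = 1130 < 2300, so the laminar assumption holds.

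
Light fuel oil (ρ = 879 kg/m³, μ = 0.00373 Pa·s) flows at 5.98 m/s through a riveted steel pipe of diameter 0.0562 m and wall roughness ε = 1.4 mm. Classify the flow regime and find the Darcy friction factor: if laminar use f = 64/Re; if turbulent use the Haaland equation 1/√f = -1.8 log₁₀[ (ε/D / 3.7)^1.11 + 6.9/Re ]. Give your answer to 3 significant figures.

Re = ρVD/μ = 879·5.98·0.0562/0.00373 = 7.92e+04.
Re > 4000 → turbulent. ε/D = 0.0014/0.0562 = 0.0249; Haaland: 1/√f = -1.8 log₁₀[0.00388 + 8.71e-05] = 4.322, so f = 0.05354.

f ≈ 0.0535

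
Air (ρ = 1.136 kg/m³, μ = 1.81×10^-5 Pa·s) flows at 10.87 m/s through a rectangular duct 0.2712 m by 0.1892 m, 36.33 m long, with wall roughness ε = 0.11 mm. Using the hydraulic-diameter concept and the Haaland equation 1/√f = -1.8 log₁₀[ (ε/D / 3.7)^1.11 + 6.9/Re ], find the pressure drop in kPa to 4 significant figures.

Hydraulic diameter D_h = 4A/P = 4·(0.2712·0.1892)/(2·(0.2712+0.1892)) = 0.2052/0.9208 = 0.2229 m.
Re = ρVD_h/μ = 1.136·10.87·0.2229/1.81e-05 = 1.521e+05.
ε/D_h = 0.00011/0.2229 = 0.000494; Haaland gives 1/√f = -1.8 log₁₀[5e-05+4.54e-05] = 7.237, so f = 0.01909.
ΔP = f(L/D_h)(ρV²/2) = 0.01909·36.33/0.2229·67.11 = 208.8 Pa.
ΔP = 0.2088 kPa.

ΔP ≈ 0.2088 kPa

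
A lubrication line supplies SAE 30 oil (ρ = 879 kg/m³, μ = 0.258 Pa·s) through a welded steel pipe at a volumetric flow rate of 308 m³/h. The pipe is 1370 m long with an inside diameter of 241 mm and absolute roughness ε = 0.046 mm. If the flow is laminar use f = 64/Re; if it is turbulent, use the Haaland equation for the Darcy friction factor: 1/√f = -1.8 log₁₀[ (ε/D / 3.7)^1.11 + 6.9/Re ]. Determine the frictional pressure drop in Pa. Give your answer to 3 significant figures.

ΔP ≈ 365000 Pa

Q = 308 m³/h = 308/3600 = 0.08556 m³/s.
Cross-sectional area A = πD²/4 = π(0.241)²/4 = 0.04562 m²; mean velocity V = Q/A = 0.08556/0.04562 = 1.876 m/s.
Reynolds number Re = ρVD/μ = 879 · 1.876 · 0.241 / 0.258 = 1540.
Re < 2300 → laminar flow, so f = 64/Re = 64/1540 = 0.04156 (the turbulent correlation is not needed).
Darcy-Weisbach: ΔP = f(L/D)(ρV²/2) = 0.04156·(1370/0.241)·(879·1.876²/2) = 0.04156·5685·1546 = 3.652e+05 Pa.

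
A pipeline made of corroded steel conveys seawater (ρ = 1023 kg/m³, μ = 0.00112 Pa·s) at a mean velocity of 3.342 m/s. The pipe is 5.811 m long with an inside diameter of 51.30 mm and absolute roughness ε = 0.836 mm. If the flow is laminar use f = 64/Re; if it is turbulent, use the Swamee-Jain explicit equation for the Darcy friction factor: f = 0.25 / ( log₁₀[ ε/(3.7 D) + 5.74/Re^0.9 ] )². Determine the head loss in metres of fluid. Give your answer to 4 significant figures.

h_f ≈ 2.933 m

Reynolds number Re = ρVD/μ = 1023 · 3.342 · 0.0513 / 0.00112 = 1.566e+05.
Re > 4000 → turbulent. Relative roughness ε/D = 0.000836/0.0513 = 0.0163. Swamee-Jain: f = 0.25/(log₁₀[0.0163/3.7 + 5.74/1.566e+05^0.9])² = 0.25/(log₁₀[0.0044 + 0.000121])² = 0.25/(-2.344)² = 0.04549.
Darcy-Weisbach: ΔP = f(L/D)(ρV²/2) = 0.04549·(5.811/0.0513)·(1023·3.342²/2) = 0.04549·113.3·5713 = 2.944e+04 Pa.
Head loss h_f = ΔP/(ρg) = 2.944e+04/(1023·9.81) = 2.933 m.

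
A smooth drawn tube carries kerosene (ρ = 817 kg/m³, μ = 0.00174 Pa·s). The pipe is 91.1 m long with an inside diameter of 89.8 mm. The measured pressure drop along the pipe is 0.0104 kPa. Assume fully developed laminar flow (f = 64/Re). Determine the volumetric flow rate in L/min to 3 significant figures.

Q ≈ 6.28 L/min

For laminar flow, f = 64/Re with Re = ρVD/μ, so Darcy-Weisbach reduces to ΔP = 32μLV/D². Solving for V: V = ΔP·D²/(32μL) = 10.4·(0.0898)²/(32·0.00174·91.1) = 0.01653 m/s.
Check: Re = ρVD/μ = 817·0.01653·0.0898/0.00174 = 697.1 < 2300, so the laminar assumption holds.
Q = V·A = 0.01653·(π/4·0.0898²) = 0.0001047 m³/s = 6.28 L/min.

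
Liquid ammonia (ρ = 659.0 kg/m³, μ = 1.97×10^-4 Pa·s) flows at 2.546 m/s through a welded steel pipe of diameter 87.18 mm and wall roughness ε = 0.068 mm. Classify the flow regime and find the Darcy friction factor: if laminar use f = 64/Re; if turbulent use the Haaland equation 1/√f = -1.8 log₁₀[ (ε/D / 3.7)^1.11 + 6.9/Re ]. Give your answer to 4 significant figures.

f ≈ 0.01896

Re = ρVD/μ = 659·2.546·0.08718/0.000197 = 7.425e+05.
Re > 4000 → turbulent. ε/D = 6.8e-05/0.08718 = 0.00078; Haaland: 1/√f = -1.8 log₁₀[8.31e-05 + 9.29e-06] = 7.262, so f = 0.01896.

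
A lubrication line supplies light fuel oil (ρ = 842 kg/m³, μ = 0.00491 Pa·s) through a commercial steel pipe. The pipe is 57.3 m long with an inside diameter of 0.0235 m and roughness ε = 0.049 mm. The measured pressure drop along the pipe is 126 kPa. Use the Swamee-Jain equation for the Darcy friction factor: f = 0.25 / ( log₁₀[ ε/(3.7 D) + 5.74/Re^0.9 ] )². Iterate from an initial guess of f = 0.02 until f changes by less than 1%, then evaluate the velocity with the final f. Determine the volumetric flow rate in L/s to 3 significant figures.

Rearranging Darcy-Weisbach: V = √(2·ΔP·D/(f·L·ρ)). With ε/D = 4.9e-05/0.0235 = 0.00209, iterate starting from f = 0.02:
  f = 0.02 → V = √(2·1.26e+05·0.0235/(0.02·57.3·842)) = 2.477 m/s; Re = ρVD/μ = 9984; f → 0.03436
  f = 0.03436 → V = 1.89 m/s; Re = 7617; f → 0.03645
  f = 0.03645 → V = 1.835 m/s; Re = 7395; f → 0.0367
Converged (Δf/f < 1%). With the final f = 0.0367: V = √(2·1.26e+05·0.0235/(0.0367·57.3·842)) = 1.829 m/s.
Q = V·A = 1.829·(π/4·0.0235²) = 0.0007932 m³/s = 0.793 L/s.

Q ≈ 0.793 L/s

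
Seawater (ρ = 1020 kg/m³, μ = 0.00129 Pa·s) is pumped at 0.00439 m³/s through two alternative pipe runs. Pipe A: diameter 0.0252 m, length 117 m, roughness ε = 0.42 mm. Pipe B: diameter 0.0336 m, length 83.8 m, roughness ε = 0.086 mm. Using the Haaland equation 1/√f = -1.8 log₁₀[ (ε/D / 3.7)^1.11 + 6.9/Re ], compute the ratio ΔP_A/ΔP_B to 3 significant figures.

Pipe A: V = Q/A = 0.00439/0.0004988 = 8.802 m/s; Re = 1.754e+05; ε/D = 0.0167; Haaland → f = 0.04574; ΔP_A = f(L/D)(ρV²/2) = 8.391e+06 Pa.
Pipe B: V = Q/A = 0.00439/0.0008867 = 4.951 m/s; Re = 1.315e+05; ε/D = 0.00256; Haaland → f = 0.02608; ΔP_B = f(L/D)(ρV²/2) = 8.133e+05 Pa.
ΔP_A/ΔP_B = 8.391e+06/8.133e+05 = 10.3.

ΔP_A/ΔP_B ≈ 10.3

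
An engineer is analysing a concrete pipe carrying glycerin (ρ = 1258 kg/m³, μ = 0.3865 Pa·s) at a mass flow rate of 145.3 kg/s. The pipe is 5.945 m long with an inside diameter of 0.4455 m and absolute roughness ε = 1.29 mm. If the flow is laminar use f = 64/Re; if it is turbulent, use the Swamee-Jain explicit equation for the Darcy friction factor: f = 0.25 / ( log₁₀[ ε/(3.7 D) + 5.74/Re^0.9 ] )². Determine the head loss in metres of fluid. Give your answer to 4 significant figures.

h_f ≈ 0.02224 m

A = πD²/4 = π(0.4455)²/4 = 0.1559 m²; mean velocity V = ṁ/(ρA) = 145.3/(1258 · 0.1559) = 0.741 m/s.
Reynolds number Re = ρVD/μ = 1258 · 0.741 · 0.4455 / 0.387 = 1074.
Re < 2300 → laminar flow, so f = 64/Re = 64/1074 = 0.05957 (the turbulent correlation is not needed).
Darcy-Weisbach: ΔP = f(L/D)(ρV²/2) = 0.05957·(5.945/0.4455)·(1258·0.741²/2) = 0.05957·13.34·345.3 = 274.5 Pa.
Head loss h_f = ΔP/(ρg) = 274.5/(1258·9.81) = 0.02224 m.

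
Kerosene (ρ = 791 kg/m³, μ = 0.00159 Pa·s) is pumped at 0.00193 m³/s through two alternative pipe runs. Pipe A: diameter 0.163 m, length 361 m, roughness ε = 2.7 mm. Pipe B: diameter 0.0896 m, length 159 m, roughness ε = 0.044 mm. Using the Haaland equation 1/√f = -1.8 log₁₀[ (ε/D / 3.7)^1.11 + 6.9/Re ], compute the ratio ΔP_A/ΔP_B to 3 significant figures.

Pipe A: V = Q/A = 0.00193/0.02087 = 0.09249 m/s; Re = 7500; ε/D = 0.0166; Haaland → f = 0.05059; ΔP_A = f(L/D)(ρV²/2) = 379.1 Pa.
Pipe B: V = Q/A = 0.00193/0.006305 = 0.3061 m/s; Re = 1.364e+04; ε/D = 0.000491; Haaland → f = 0.02912; ΔP_B = f(L/D)(ρV²/2) = 1915 Pa.
ΔP_A/ΔP_B = 379.1/1915 = 0.198.

ΔP_A/ΔP_B ≈ 0.198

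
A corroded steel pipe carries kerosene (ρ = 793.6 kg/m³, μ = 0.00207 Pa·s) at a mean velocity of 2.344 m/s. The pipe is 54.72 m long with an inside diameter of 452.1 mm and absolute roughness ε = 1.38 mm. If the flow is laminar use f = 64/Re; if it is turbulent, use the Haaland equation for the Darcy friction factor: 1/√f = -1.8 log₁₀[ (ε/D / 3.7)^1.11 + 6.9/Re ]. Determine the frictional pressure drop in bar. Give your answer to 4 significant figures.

Reynolds number Re = ρVD/μ = 793.6 · 2.344 · 0.4521 / 0.00207 = 4.063e+05.
Re > 4000 → turbulent. Relative roughness ε/D = 0.00138/0.4521 = 0.00305. Haaland: 1/√f = -1.8 log₁₀[(0.00305/3.7)^1.11 + 6.9/4.063e+05] = -1.8 log₁₀[0.000378 + 1.7e-05] = 6.127, so f = 0.02664.
Darcy-Weisbach: ΔP = f(L/D)(ρV²/2) = 0.02664·(54.72/0.4521)·(793.6·2.344²/2) = 0.02664·121·2180 = 7030 Pa.
ΔP = 7030 Pa = 0.07030 bar.

ΔP ≈ 0.07030 bar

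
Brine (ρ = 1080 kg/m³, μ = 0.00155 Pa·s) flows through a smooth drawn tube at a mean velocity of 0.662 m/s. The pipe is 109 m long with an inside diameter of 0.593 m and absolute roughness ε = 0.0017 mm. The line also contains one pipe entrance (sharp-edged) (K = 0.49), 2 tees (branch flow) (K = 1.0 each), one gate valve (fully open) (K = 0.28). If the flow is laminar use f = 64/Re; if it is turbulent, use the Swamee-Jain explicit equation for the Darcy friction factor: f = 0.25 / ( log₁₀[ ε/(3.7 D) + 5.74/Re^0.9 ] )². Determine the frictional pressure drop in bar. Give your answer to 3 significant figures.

Reynolds number Re = ρVD/μ = 1080 · 0.662 · 0.593 / 0.00155 = 2.735e+05.
Re > 4000 → turbulent. Relative roughness ε/D = 1.7e-06/0.593 = 2.87e-06. Swamee-Jain: f = 0.25/(log₁₀[2.87e-06/3.7 + 5.74/2.735e+05^0.9])² = 0.25/(log₁₀[7.75e-07 + 7.34e-05])² = 0.25/(-4.13)² = 0.01466.
Total minor-loss coefficient ΣK = 1·0.49 + 2·1 + 1·0.28 = 2.77.
ΔP = [f·L/D + ΣK]·(ρV²/2) = [0.01466·109/0.593 + 2.77]·(1080·0.662²/2) = [2.694 + 2.77]·236.7 = 1293 Pa.
ΔP = 1293 Pa = 0.0129 bar.

ΔP ≈ 0.0129 bar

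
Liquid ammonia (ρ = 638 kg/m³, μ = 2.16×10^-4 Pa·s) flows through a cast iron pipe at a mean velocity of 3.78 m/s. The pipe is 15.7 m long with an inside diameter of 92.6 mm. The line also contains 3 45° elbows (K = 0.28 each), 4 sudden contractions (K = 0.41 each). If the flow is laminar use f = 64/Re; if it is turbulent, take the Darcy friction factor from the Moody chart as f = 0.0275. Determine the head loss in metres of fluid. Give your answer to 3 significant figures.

Reynolds number Re = ρVD/μ = 638 · 3.78 · 0.0926 / 0.000216 = 1.034e+06.
Re > 4000 → turbulent; use the Moody-chart value f = 0.0275.
Total minor-loss coefficient ΣK = 3·0.28 + 4·0.41 = 2.48.
ΔP = [f·L/D + ΣK]·(ρV²/2) = [0.0275·15.7/0.0926 + 2.48]·(638·3.78²/2) = [4.663 + 2.48]·4558 = 3.256e+04 Pa.
Head loss h_f = ΔP/(ρg) = 3.256e+04/(638·9.81) = 5.20 m.

h_f ≈ 5.20 m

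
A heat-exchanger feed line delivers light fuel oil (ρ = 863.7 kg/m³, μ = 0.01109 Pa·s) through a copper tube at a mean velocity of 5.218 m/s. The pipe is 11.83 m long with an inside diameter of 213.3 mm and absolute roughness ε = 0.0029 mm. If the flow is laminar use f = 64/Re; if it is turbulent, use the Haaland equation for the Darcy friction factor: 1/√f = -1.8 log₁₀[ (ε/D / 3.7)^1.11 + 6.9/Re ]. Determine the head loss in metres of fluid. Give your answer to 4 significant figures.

h_f ≈ 1.417 m

Reynolds number Re = ρVD/μ = 863.7 · 5.218 · 0.2133 / 0.0111 = 8.668e+04.
Re > 4000 → turbulent. Relative roughness ε/D = 2.9e-06/0.2133 = 1.36e-05. Haaland: 1/√f = -1.8 log₁₀[(1.36e-05/3.7)^1.11 + 6.9/8.668e+04] = -1.8 log₁₀[9.28e-07 + 7.96e-05] = 7.369, so f = 0.01841.
Darcy-Weisbach: ΔP = f(L/D)(ρV²/2) = 0.01841·(11.83/0.2133)·(863.7·5.218²/2) = 0.01841·55.46·1.176e+04 = 1.201e+04 Pa.
Head loss h_f = ΔP/(ρg) = 1.201e+04/(863.7·9.81) = 1.417 m.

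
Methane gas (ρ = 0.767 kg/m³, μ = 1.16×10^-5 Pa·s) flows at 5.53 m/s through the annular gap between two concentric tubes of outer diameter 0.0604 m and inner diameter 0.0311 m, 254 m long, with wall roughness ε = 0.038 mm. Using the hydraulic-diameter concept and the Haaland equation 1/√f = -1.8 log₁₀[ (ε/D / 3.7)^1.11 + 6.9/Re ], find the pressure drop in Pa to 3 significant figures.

ΔP ≈ 3260 Pa

Hydraulic diameter D_h = 4A/P = D_o - D_i = 0.0604 - 0.0311 = 0.0293 m.
Re = ρVD_h/μ = 0.767·5.53·0.0293/1.16e-05 = 1.071e+04.
ε/D_h = 3.8e-05/0.0293 = 0.0013; Haaland gives 1/√f = -1.8 log₁₀[0.000146+0.000644] = 5.584, so f = 0.03207.
ΔP = f(L/D_h)(ρV²/2) = 0.03207·254/0.0293·11.73 = 3260 Pa.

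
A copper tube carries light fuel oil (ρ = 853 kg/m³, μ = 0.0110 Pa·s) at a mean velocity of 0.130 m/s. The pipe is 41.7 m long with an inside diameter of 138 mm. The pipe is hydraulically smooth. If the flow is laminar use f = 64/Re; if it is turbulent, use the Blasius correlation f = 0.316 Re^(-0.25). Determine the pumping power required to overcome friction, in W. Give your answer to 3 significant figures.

P ≈ 0.195 W

Reynolds number Re = ρVD/μ = 853 · 0.13 · 0.138 / 0.011 = 1391.
Re < 2300 → laminar flow, so f = 64/Re = 64/1391 = 0.046 (the turbulent correlation is not needed).
Darcy-Weisbach: ΔP = f(L/D)(ρV²/2) = 0.046·(41.7/0.138)·(853·0.13²/2) = 0.046·302.2·7.208 = 100.2 Pa.
Q = V·A = 0.13·0.01496 = 0.001944 m³/s.
Pumping power P = QΔP = 0.001944·100.2 = 0.1948 W = 0.195 W.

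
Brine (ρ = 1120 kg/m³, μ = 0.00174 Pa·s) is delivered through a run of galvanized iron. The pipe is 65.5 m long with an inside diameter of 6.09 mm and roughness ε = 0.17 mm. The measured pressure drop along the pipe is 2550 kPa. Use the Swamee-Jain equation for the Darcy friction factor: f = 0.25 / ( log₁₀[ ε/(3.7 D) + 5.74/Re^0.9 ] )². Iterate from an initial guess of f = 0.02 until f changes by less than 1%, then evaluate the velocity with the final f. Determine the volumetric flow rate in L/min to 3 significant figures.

Q ≈ 4.66 L/min

Rearranging Darcy-Weisbach: V = √(2·ΔP·D/(f·L·ρ)). With ε/D = 0.00017/0.00609 = 0.0279, iterate starting from f = 0.02:
  f = 0.02 → V = √(2·2.55e+06·0.00609/(0.02·65.5·1120)) = 4.601 m/s; Re = ρVD/μ = 1.804e+04; f → 0.058
  f = 0.058 → V = 2.702 m/s; Re = 1.059e+04; f → 0.05949
  f = 0.05949 → V = 2.668 m/s; Re = 1.046e+04; f → 0.05954
Converged (Δf/f < 1%). With the final f = 0.05954: V = √(2·2.55e+06·0.00609/(0.05954·65.5·1120)) = 2.667 m/s.
Q = V·A = 2.667·(π/4·0.00609²) = 7.768e-05 m³/s = 4.66 L/min.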